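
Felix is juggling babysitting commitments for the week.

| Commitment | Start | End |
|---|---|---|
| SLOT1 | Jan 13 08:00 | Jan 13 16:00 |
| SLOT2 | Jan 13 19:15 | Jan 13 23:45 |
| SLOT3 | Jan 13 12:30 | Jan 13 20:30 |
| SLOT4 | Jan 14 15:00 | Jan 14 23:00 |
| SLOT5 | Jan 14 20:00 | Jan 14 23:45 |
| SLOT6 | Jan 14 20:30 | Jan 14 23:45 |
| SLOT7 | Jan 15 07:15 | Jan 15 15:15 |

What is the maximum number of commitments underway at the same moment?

3

Walk through starts and ends in time order (an end at T is processed before a start at T):
Jan 13 08:00 start SLOT1 → 1
Jan 13 12:30 start SLOT3 → 2
Jan 13 16:00 end SLOT1 → 1
Jan 13 19:15 start SLOT2 → 2
Jan 13 20:30 end SLOT3 → 1
Jan 13 23:45 end SLOT2 → 0
Jan 14 15:00 start SLOT4 → 1
Jan 14 20:00 start SLOT5 → 2
Jan 14 20:30 start SLOT6 → 3
Jan 14 23:00 end SLOT4 → 2
Jan 14 23:45 end SLOT5 → 1
Jan 14 23:45 end SLOT6 → 0
Jan 15 07:15 start SLOT7 → 1
Jan 15 15:15 end SLOT7 → 0
Peak is 3, at Jan 14 20:30 (SLOT4, SLOT5, SLOT6).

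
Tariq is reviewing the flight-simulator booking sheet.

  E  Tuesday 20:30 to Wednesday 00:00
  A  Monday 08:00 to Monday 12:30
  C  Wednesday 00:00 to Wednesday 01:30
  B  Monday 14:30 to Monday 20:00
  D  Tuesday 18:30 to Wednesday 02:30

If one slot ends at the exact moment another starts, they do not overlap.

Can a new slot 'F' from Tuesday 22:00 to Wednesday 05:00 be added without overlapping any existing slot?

A: ends Monday 12:30 at or before F starts Tuesday 22:00 → clear.
B: ends Monday 20:00 at or before F starts Tuesday 22:00 → clear.
D: starts Tuesday 18:30 before F ends Wednesday 05:00, and ends Wednesday 02:30 after F starts Tuesday 22:00 → overlap.
E: starts Tuesday 20:30 before F ends Wednesday 05:00, and ends Wednesday 00:00 after F starts Tuesday 22:00 → overlap.
C: starts Wednesday 00:00 before F ends Wednesday 05:00, and ends Wednesday 01:30 after F starts Tuesday 22:00 → overlap.
F overlaps C, D, E.

No — it overlaps C, D, E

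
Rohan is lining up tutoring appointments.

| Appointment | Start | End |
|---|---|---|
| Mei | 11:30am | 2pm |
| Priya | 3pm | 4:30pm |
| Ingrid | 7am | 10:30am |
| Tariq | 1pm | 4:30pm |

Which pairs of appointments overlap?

Mei & Tariq, Priya & Tariq

Sorted by start: Ingrid, Mei, Tariq, Priya.
Mei starts after Ingrid ends, so Ingrid has no further overlaps.
Tariq starts before Mei ends → Mei and Tariq overlap.
Priya starts after Mei ends.
Priya starts before Tariq ends → Tariq and Priya overlap.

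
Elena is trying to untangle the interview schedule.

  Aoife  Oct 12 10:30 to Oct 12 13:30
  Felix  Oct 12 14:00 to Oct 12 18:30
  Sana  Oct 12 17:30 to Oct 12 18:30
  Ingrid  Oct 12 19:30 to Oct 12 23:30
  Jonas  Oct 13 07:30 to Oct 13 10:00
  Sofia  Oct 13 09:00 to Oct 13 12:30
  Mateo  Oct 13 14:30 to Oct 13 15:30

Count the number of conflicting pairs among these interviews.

Two intervals overlap when each starts before the other ends.
Sorted by start: Aoife, Felix, Sana, Ingrid, Jonas, Sofia, Mateo.
Felix starts after Aoife ends; Aoife is clear from here.
Sana starts before Felix ends → Felix and Sana overlap.
Ingrid starts after Felix ends; Felix is clear from here.
Ingrid starts after Sana ends; Sana is clear from here.
Jonas starts after Ingrid ends; Ingrid is clear from here.
Sofia starts before Jonas ends → Jonas and Sofia overlap.
Mateo starts after Jonas ends.
Mateo starts after Sofia ends.
Overlapping pairs: Felix & Sana, Jonas & Sofia — 2 in total.

2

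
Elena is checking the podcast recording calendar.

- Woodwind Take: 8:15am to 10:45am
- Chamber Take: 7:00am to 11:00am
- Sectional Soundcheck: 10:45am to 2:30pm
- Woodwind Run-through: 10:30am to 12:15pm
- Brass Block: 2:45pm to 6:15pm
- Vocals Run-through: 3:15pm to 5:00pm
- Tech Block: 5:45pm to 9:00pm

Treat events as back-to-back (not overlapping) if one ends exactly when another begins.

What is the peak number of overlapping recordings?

Sweep the timeline, counting +1 at each start and −1 at each end (ends before starts at a tie):
7:00am start Chamber Take → 1
8:15am start Woodwind Take → 2
10:30am start Woodwind Run-through → 3
10:45am end Woodwind Take → 2
10:45am start Sectional Soundcheck → 3
11:00am end Chamber Take → 2
12:15pm end Woodwind Run-through → 1
2:30pm end Sectional Soundcheck → 0
2:45pm start Brass Block → 1
3:15pm start Vocals Run-through → 2
5:00pm end Vocals Run-through → 1
5:45pm start Tech Block → 2
6:15pm end Brass Block → 1
9:00pm end Tech Block → 0
Peak is 3, at 10:30am (Chamber Take, Woodwind Run-through, Woodwind Take).

3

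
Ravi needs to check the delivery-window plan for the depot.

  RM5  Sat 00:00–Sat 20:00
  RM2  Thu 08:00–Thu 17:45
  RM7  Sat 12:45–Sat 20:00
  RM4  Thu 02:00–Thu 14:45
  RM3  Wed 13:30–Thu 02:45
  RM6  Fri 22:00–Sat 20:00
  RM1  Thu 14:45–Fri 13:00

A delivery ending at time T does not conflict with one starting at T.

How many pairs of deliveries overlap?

6

Sorted by start: RM3, RM4, RM2, RM1, RM6, RM5, RM7.
RM4 starts before RM3 ends → RM3 and RM4 overlap.
RM2 starts after RM3 ends — done with RM3.
RM2 starts before RM4 ends → RM4 and RM2 overlap.
RM1 starts exactly when RM4 ends (back-to-back, no overlap) — done with RM4.
RM1 starts before RM2 ends → RM2 and RM1 overlap.
RM6 starts after RM2 ends — done with RM2.
RM6 starts after RM1 ends — done with RM1.
RM5 starts before RM6 ends → RM6 and RM5 overlap.
RM7 starts before RM6 ends → RM6 and RM7 overlap.
RM7 starts before RM5 ends → RM5 and RM7 overlap.
Overlapping pairs: RM1 & RM2, RM2 & RM4, RM3 & RM4, RM5 & RM6, RM5 & RM7, RM6 & RM7 — 6 in total.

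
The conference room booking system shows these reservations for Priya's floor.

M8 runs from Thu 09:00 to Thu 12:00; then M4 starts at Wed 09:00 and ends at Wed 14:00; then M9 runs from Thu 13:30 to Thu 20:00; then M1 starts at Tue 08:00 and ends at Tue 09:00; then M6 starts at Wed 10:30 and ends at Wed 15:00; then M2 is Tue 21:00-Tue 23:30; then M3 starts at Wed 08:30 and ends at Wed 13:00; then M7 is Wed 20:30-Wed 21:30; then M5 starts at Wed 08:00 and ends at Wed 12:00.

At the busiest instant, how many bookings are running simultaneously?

4

Walk through starts and ends in time order (an end at T is processed before a start at T):
Tue 08:00 start M1 → 1
Tue 09:00 end M1 → 0
Tue 21:00 start M2 → 1
Tue 23:30 end M2 → 0
Wed 08:00 start M5 → 1
Wed 08:30 start M3 → 2
Wed 09:00 start M4 → 3
Wed 10:30 start M6 → 4
Wed 12:00 end M5 → 3
Wed 13:00 end M3 → 2
Wed 14:00 end M4 → 1
Wed 15:00 end M6 → 0
Wed 20:30 start M7 → 1
Wed 21:30 end M7 → 0
Thu 09:00 start M8 → 1
Thu 12:00 end M8 → 0
Thu 13:30 start M9 → 1
Thu 20:00 end M9 → 0
Peak is 4, at Wed 10:30 (M3, M4, M5, M6).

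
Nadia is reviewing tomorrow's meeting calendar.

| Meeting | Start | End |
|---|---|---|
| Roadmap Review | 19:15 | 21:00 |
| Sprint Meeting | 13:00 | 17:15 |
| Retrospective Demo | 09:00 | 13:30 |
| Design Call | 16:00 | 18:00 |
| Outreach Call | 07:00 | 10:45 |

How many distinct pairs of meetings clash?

Sorted by start: Outreach Call, Retrospective Demo, Sprint Meeting, Design Call, Roadmap Review.
Retrospective Demo starts before Outreach Call ends → Outreach Call and Retrospective Demo overlap.
Sprint Meeting starts after Outreach Call ends, so nothing later overlaps Outreach Call either.
Sprint Meeting starts before Retrospective Demo ends → Retrospective Demo and Sprint Meeting overlap.
Design Call starts after Retrospective Demo ends, so nothing later overlaps Retrospective Demo either.
Design Call starts before Sprint Meeting ends → Sprint Meeting and Design Call overlap.
Roadmap Review starts after Sprint Meeting ends.
Roadmap Review starts after Design Call ends.
Overlapping pairs: Design Call & Sprint Meeting, Outreach Call & Retrospective Demo, Retrospective Demo & Sprint Meeting — 3 in total.

3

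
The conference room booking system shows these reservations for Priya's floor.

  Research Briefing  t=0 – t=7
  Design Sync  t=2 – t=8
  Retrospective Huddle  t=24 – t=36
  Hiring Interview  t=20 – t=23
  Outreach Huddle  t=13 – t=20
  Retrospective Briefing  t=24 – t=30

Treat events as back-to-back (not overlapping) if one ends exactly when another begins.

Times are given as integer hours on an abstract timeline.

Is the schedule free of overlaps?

Check each pair: they overlap iff neither finishes before the other starts.
Sorted by start: Research Briefing, Design Sync, Outreach Huddle, Hiring Interview, Retrospective Huddle, Retrospective Briefing.
Design Sync starts before Research Briefing ends → Research Briefing and Design Sync overlap.
That's a conflict, so the schedule is not conflict-free.

No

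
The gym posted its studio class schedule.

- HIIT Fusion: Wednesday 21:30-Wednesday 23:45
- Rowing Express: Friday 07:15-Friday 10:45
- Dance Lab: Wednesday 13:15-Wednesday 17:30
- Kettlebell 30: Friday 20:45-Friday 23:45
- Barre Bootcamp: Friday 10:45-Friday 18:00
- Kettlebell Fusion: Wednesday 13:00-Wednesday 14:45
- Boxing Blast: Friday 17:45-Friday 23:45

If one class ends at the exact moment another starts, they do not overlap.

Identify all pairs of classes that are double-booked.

Barre Bootcamp & Boxing Blast, Boxing Blast & Kettlebell 30, Dance Lab & Kettlebell Fusion

Check each pair: they overlap iff neither finishes before the other starts.
Sorted by start: Kettlebell Fusion, Dance Lab, HIIT Fusion, Rowing Express, Barre Bootcamp, Boxing Blast, Kettlebell 30.
Dance Lab starts before Kettlebell Fusion ends → Kettlebell Fusion and Dance Lab overlap.
HIIT Fusion starts after Kettlebell Fusion ends — done with Kettlebell Fusion.
HIIT Fusion starts after Dance Lab ends — done with Dance Lab.
Rowing Express starts after HIIT Fusion ends — done with HIIT Fusion.
Barre Bootcamp starts exactly when Rowing Express ends (back-to-back, no overlap) — done with Rowing Express.
Boxing Blast starts before Barre Bootcamp ends → Barre Bootcamp and Boxing Blast overlap.
Kettlebell 30 starts after Barre Bootcamp ends.
Kettlebell 30 starts before Boxing Blast ends → Boxing Blast and Kettlebell 30 overlap.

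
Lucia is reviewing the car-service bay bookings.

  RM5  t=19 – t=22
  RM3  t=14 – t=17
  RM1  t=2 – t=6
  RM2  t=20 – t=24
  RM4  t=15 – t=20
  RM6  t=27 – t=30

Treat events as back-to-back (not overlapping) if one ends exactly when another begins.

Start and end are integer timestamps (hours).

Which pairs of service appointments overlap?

Sorted by start: RM1, RM3, RM4, RM5, RM2, RM6.
RM3 starts after RM1 ends, so nothing later overlaps RM1 either.
RM4 starts before RM3 ends → RM3 and RM4 overlap.
RM5 starts after RM3 ends, so nothing later overlaps RM3 either.
RM5 starts before RM4 ends → RM4 and RM5 overlap.
RM2 starts exactly when RM4 ends (back-to-back, no overlap), so nothing later overlaps RM4 either.
RM2 starts before RM5 ends → RM5 and RM2 overlap.
RM6 starts after RM5 ends.
RM6 starts after RM2 ends.

RM2 & RM5, RM3 & RM4, RM4 & RM5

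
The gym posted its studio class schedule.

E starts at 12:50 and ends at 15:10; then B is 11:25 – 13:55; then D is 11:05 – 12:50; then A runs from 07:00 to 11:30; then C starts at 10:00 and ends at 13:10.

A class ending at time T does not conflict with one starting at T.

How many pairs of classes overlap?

Sorted by start: A, C, D, B, E.
C starts before A ends → A and C overlap.
D starts before A ends → A and D overlap.
B starts before A ends → A and B overlap.
E starts after A ends.
D starts before C ends → C and D overlap.
B starts before C ends → C and B overlap.
E starts before C ends → C and E overlap.
B starts before D ends → D and B overlap.
E starts exactly when D ends (back-to-back, no overlap).
E starts before B ends → B and E overlap.
Overlapping pairs: A & B, A & C, A & D, B & C, B & D, B & E, C & D, C & E — 8 in total.

8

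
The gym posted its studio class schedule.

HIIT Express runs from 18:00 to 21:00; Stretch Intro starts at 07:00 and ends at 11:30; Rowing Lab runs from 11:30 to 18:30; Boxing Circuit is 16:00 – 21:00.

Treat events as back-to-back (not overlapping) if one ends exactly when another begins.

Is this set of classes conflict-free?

No

Sorted by start: Stretch Intro, Rowing Lab, Boxing Circuit, HIIT Express.
Rowing Lab starts exactly when Stretch Intro ends (back-to-back, no overlap), so Stretch Intro has no further overlaps.
Boxing Circuit starts before Rowing Lab ends → Rowing Lab and Boxing Circuit overlap.
That's a conflict, so the schedule is not conflict-free.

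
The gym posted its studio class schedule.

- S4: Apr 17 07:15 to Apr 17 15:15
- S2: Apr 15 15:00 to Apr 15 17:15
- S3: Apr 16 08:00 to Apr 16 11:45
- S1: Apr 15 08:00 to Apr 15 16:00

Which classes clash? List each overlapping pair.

Sorted by start: S1, S2, S3, S4.
S2 starts before S1 ends → S1 and S2 overlap.
S3 starts after S1 ends — done with S1.
S3 starts after S2 ends — done with S2.
S4 starts after S3 ends.

S1 & S2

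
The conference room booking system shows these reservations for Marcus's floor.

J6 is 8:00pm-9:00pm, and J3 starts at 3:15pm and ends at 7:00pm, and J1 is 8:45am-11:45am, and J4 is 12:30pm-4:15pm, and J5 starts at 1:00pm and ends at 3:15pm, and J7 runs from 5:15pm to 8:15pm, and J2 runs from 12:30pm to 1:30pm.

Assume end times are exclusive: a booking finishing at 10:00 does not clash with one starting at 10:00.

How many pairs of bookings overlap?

Two intervals overlap when each starts before the other ends.
Sorted by start: J1, J2, J4, J5, J3, J7, J6.
J2 starts after J1 ends, so nothing later overlaps J1 either.
J4 starts before J2 ends → J2 and J4 overlap.
J5 starts before J2 ends → J2 and J5 overlap.
J3 starts after J2 ends, so nothing later overlaps J2 either.
J5 starts before J4 ends → J4 and J5 overlap.
J3 starts before J4 ends → J4 and J3 overlap.
J7 starts after J4 ends, so nothing later overlaps J4 either.
J3 starts exactly when J5 ends (back-to-back, no overlap), so nothing later overlaps J5 either.
J7 starts before J3 ends → J3 and J7 overlap.
J6 starts after J3 ends.
J6 starts before J7 ends → J7 and J6 overlap.
Overlapping pairs: J2 & J4, J2 & J5, J3 & J4, J3 & J7, J4 & J5, J6 & J7 — 6 in total.

6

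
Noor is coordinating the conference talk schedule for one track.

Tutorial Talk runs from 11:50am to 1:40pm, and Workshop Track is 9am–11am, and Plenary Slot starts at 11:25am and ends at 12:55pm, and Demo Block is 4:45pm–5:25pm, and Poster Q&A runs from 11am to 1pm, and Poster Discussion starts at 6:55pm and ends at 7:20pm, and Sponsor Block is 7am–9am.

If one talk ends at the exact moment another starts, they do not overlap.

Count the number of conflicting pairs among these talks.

Sorted by start: Sponsor Block, Workshop Track, Poster Q&A, Plenary Slot, Tutorial Talk, Demo Block, Poster Discussion.
Workshop Track starts exactly when Sponsor Block ends (back-to-back, no overlap), so nothing later overlaps Sponsor Block either.
Poster Q&A starts exactly when Workshop Track ends (back-to-back, no overlap), so nothing later overlaps Workshop Track either.
Plenary Slot starts before Poster Q&A ends → Poster Q&A and Plenary Slot overlap.
Tutorial Talk starts before Poster Q&A ends → Poster Q&A and Tutorial Talk overlap.
Demo Block starts after Poster Q&A ends, so nothing later overlaps Poster Q&A either.
Tutorial Talk starts before Plenary Slot ends → Plenary Slot and Tutorial Talk overlap.
Demo Block starts after Plenary Slot ends, so nothing later overlaps Plenary Slot either.
Demo Block starts after Tutorial Talk ends, so nothing later overlaps Tutorial Talk either.
Poster Discussion starts after Demo Block ends.
Overlapping pairs: Plenary Slot & Poster Q&A, Plenary Slot & Tutorial Talk, Poster Q&A & Tutorial Talk — 3 in total.

3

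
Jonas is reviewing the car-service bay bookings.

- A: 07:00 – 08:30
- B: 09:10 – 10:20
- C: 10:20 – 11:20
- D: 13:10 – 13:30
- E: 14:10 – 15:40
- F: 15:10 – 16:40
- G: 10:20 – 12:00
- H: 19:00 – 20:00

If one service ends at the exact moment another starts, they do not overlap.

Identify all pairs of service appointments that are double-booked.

C & G, E & F

Sorted by start: A, B, C, G, D, E, F, H.
B starts after A ends — done with A.
C starts exactly when B ends (back-to-back, no overlap) — done with B.
G starts before C ends → C and G overlap.
D starts after C ends — done with C.
D starts after G ends — done with G.
E starts after D ends — done with D.
F starts before E ends → E and F overlap.
H starts after E ends.
H starts after F ends.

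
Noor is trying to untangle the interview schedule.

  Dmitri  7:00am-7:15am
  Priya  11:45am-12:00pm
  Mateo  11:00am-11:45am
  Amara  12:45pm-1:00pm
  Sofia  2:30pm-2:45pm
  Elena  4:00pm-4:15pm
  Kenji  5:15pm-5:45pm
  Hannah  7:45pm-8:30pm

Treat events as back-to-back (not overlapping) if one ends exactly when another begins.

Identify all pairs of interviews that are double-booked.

no overlapping pairs

Two intervals overlap when each starts before the other ends.
Sorted by start: Dmitri, Mateo, Priya, Amara, Sofia, Elena, Kenji, Hannah.
Mateo starts after Dmitri ends — done with Dmitri.
Priya starts exactly when Mateo ends (back-to-back, no overlap) — done with Mateo.
Amara starts after Priya ends — done with Priya.
Sofia starts after Amara ends — done with Amara.
Elena starts after Sofia ends — done with Sofia.
Kenji starts after Elena ends — done with Elena.
Hannah starts after Kenji ends.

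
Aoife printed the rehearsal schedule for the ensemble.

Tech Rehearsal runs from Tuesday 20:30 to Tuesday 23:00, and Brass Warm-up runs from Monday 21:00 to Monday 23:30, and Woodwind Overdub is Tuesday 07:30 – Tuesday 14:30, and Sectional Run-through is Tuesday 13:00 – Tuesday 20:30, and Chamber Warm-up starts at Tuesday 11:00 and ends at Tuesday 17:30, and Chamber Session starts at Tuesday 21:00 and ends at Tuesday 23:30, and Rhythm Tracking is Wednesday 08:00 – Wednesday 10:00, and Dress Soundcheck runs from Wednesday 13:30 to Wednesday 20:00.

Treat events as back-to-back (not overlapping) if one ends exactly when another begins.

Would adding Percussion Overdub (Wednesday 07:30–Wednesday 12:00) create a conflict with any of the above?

Yes — it overlaps Rhythm Tracking

Brass Warm-up: ends Monday 23:30 at or before Percussion Overdub starts Wednesday 07:30 → clear.
Woodwind Overdub: ends Tuesday 14:30 at or before Percussion Overdub starts Wednesday 07:30 → clear.
Chamber Warm-up: ends Tuesday 17:30 at or before Percussion Overdub starts Wednesday 07:30 → clear.
Sectional Run-through: ends Tuesday 20:30 at or before Percussion Overdub starts Wednesday 07:30 → clear.
Tech Rehearsal: ends Tuesday 23:00 at or before Percussion Overdub starts Wednesday 07:30 → clear.
Chamber Session: ends Tuesday 23:30 at or before Percussion Overdub starts Wednesday 07:30 → clear.
Rhythm Tracking: starts Wednesday 08:00 before Percussion Overdub ends Wednesday 12:00, and ends Wednesday 10:00 after Percussion Overdub starts Wednesday 07:30 → overlap.
Dress Soundcheck: starts Wednesday 13:30 at or after Percussion Overdub ends Wednesday 12:00 → clear.
Percussion Overdub overlaps Rhythm Tracking.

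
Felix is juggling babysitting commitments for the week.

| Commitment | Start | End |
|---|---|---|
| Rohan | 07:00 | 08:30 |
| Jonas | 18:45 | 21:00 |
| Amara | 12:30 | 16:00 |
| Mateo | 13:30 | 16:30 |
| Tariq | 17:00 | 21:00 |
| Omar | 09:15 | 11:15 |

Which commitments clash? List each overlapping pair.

Sorted by start: Rohan, Omar, Amara, Mateo, Tariq, Jonas.
Omar starts after Rohan ends; Rohan is clear from here.
Amara starts after Omar ends; Omar is clear from here.
Mateo starts before Amara ends → Amara and Mateo overlap.
Tariq starts after Amara ends; Amara is clear from here.
Tariq starts after Mateo ends; Mateo is clear from here.
Jonas starts before Tariq ends → Tariq and Jonas overlap.

Amara & Mateo, Jonas & Tariq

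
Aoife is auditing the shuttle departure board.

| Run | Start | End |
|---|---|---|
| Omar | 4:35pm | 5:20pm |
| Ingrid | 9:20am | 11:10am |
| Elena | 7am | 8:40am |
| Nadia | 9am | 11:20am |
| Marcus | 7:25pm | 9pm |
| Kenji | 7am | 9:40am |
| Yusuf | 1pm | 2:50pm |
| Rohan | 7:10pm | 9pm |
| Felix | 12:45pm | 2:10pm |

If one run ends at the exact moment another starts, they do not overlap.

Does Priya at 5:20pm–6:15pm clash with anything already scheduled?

No — it doesn't clash with anything

Elena: ends 8:40am at or before Priya starts 5:20pm → clear.
Kenji: ends 9:40am at or before Priya starts 5:20pm → clear.
Nadia: ends 11:20am at or before Priya starts 5:20pm → clear.
Ingrid: ends 11:10am at or before Priya starts 5:20pm → clear.
Felix: ends 2:10pm at or before Priya starts 5:20pm → clear.
Yusuf: ends 2:50pm at or before Priya starts 5:20pm → clear.
Omar: ends 5:20pm at or before Priya starts 5:20pm → clear.
Rohan: starts 7:10pm at or after Priya ends 6:15pm → clear.
Marcus: starts 7:25pm at or after Priya ends 6:15pm → clear.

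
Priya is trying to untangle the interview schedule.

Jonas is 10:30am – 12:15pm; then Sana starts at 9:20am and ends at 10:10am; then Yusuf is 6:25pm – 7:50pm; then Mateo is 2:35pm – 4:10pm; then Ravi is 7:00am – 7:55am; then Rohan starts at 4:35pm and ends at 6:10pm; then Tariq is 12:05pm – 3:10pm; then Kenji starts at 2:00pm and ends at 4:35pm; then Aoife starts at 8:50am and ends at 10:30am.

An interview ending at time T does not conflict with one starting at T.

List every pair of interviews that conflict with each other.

Sorted by start: Ravi, Aoife, Sana, Jonas, Tariq, Kenji, Mateo, Rohan, Yusuf.
Aoife starts after Ravi ends, so Ravi has no further overlaps.
Sana starts before Aoife ends → Aoife and Sana overlap.
Jonas starts exactly when Aoife ends (back-to-back, no overlap), so Aoife has no further overlaps.
Jonas starts after Sana ends, so Sana has no further overlaps.
Tariq starts before Jonas ends → Jonas and Tariq overlap.
Kenji starts after Jonas ends, so Jonas has no further overlaps.
Kenji starts before Tariq ends → Tariq and Kenji overlap.
Mateo starts before Tariq ends → Tariq and Mateo overlap.
Rohan starts after Tariq ends, so Tariq has no further overlaps.
Mateo starts before Kenji ends → Kenji and Mateo overlap.
Rohan starts exactly when Kenji ends (back-to-back, no overlap), so Kenji has no further overlaps.
Rohan starts after Mateo ends, so Mateo has no further overlaps.
Yusuf starts after Rohan ends.

Aoife & Sana, Jonas & Tariq, Kenji & Mateo, Kenji & Tariq, Mateo & Tariq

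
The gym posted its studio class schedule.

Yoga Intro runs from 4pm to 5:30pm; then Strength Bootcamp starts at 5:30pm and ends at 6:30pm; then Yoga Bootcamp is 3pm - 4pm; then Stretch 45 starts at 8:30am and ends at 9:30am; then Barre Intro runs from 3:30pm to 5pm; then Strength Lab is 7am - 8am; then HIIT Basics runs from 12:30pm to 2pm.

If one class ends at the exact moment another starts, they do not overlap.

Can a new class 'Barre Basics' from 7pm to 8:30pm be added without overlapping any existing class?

Yes — the slot is free

Strength Lab: ends 8am at or before Barre Basics starts 7pm → clear.
Stretch 45: ends 9:30am at or before Barre Basics starts 7pm → clear.
HIIT Basics: ends 2pm at or before Barre Basics starts 7pm → clear.
Yoga Bootcamp: ends 4pm at or before Barre Basics starts 7pm → clear.
Barre Intro: ends 5pm at or before Barre Basics starts 7pm → clear.
Yoga Intro: ends 5:30pm at or before Barre Basics starts 7pm → clear.
Strength Bootcamp: ends 6:30pm at or before Barre Basics starts 7pm → clear.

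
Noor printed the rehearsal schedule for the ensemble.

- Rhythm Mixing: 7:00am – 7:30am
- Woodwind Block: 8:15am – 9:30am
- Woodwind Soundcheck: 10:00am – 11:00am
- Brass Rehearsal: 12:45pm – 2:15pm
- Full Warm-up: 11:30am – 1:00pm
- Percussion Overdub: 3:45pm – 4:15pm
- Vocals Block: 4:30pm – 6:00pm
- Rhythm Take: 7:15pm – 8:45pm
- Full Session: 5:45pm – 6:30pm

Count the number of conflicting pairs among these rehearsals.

2

Sorted by start: Rhythm Mixing, Woodwind Block, Woodwind Soundcheck, Full Warm-up, Brass Rehearsal, Percussion Overdub, Vocals Block, Full Session, Rhythm Take.
Woodwind Block starts after Rhythm Mixing ends — done with Rhythm Mixing.
Woodwind Soundcheck starts after Woodwind Block ends — done with Woodwind Block.
Full Warm-up starts after Woodwind Soundcheck ends — done with Woodwind Soundcheck.
Brass Rehearsal starts before Full Warm-up ends → Full Warm-up and Brass Rehearsal overlap.
Percussion Overdub starts after Full Warm-up ends — done with Full Warm-up.
Percussion Overdub starts after Brass Rehearsal ends — done with Brass Rehearsal.
Vocals Block starts after Percussion Overdub ends — done with Percussion Overdub.
Full Session starts before Vocals Block ends → Vocals Block and Full Session overlap.
Rhythm Take starts after Vocals Block ends.
Rhythm Take starts after Full Session ends.
Overlapping pairs: Brass Rehearsal & Full Warm-up, Full Session & Vocals Block — 2 in total.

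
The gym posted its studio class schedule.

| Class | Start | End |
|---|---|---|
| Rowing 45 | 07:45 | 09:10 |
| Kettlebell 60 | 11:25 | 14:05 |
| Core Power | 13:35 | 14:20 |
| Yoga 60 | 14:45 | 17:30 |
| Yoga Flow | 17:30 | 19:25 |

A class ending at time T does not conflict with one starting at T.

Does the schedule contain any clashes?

Yes

Sorted by start: Rowing 45, Kettlebell 60, Core Power, Yoga 60, Yoga Flow.
Kettlebell 60 starts after Rowing 45 ends — done with Rowing 45.
Core Power starts before Kettlebell 60 ends → Kettlebell 60 and Core Power overlap.
That's a conflict, so the schedule is not conflict-free.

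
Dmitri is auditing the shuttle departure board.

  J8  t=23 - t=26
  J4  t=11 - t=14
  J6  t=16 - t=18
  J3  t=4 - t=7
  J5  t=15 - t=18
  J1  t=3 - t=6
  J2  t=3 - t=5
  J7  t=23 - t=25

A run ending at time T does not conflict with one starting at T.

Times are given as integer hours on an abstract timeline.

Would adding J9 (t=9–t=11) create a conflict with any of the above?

No — it doesn't clash with anything

J1: ends t=6 at or before J9 starts t=9 → clear.
J2: ends t=5 at or before J9 starts t=9 → clear.
J3: ends t=7 at or before J9 starts t=9 → clear.
J4: starts t=11 at or after J9 ends t=11 → clear.
J5: starts t=15 at or after J9 ends t=11 → clear.
J6: starts t=16 at or after J9 ends t=11 → clear.
J7: starts t=23 at or after J9 ends t=11 → clear.
J8: starts t=23 at or after J9 ends t=11 → clear.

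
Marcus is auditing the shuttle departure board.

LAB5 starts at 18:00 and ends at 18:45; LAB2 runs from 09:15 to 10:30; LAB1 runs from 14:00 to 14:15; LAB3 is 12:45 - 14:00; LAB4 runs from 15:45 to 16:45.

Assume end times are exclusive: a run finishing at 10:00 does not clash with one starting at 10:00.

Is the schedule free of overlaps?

Yes

Two intervals overlap when each starts before the other ends.
Sorted by start: LAB2, LAB3, LAB1, LAB4, LAB5.
LAB3 starts after LAB2 ends, so LAB2 has no further overlaps.
LAB1 starts exactly when LAB3 ends (back-to-back, no overlap), so LAB3 has no further overlaps.
LAB4 starts after LAB1 ends, so LAB1 has no further overlaps.
LAB5 starts after LAB4 ends.
Every pair is clear; the schedule has no overlaps.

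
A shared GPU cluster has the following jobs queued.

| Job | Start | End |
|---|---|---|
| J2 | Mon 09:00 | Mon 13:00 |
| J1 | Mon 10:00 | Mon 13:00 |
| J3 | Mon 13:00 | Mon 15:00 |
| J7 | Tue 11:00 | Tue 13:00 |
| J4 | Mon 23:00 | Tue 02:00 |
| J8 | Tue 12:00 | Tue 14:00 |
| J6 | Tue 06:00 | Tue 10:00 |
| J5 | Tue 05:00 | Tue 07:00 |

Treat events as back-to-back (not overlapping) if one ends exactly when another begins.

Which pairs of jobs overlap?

J1 & J2, J5 & J6, J7 & J8

Sorted by start: J2, J1, J3, J4, J5, J6, J7, J8.
J1 starts before J2 ends → J2 and J1 overlap.
J3 starts exactly when J2 ends (back-to-back, no overlap), so J2 has no further overlaps.
J3 starts exactly when J1 ends (back-to-back, no overlap), so J1 has no further overlaps.
J4 starts after J3 ends, so J3 has no further overlaps.
J5 starts after J4 ends, so J4 has no further overlaps.
J6 starts before J5 ends → J5 and J6 overlap.
J7 starts after J5 ends, so J5 has no further overlaps.
J7 starts after J6 ends, so J6 has no further overlaps.
J8 starts before J7 ends → J7 and J8 overlap.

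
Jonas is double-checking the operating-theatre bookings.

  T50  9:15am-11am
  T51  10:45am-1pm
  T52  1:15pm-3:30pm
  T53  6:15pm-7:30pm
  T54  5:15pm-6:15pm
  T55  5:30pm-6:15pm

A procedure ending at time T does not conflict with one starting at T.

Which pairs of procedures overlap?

Two intervals overlap when each starts before the other ends.
Sorted by start: T50, T51, T52, T54, T55, T53.
T51 starts before T50 ends → T50 and T51 overlap.
T52 starts after T50 ends, so T50 has no further overlaps.
T52 starts after T51 ends, so T51 has no further overlaps.
T54 starts after T52 ends, so T52 has no further overlaps.
T55 starts before T54 ends → T54 and T55 overlap.
T53 starts exactly when T54 ends (back-to-back, no overlap).
T53 starts exactly when T55 ends (back-to-back, no overlap).

T50 & T51, T54 & T55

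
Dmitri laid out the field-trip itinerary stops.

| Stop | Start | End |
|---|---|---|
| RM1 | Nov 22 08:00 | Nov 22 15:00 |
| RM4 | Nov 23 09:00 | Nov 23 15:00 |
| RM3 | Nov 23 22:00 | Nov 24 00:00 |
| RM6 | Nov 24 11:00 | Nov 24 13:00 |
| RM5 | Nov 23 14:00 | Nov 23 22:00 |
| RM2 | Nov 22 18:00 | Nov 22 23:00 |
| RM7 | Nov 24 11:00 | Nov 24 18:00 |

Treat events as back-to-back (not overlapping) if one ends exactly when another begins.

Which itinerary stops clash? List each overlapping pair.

Sorted by start: RM1, RM2, RM4, RM5, RM3, RM6, RM7.
RM2 starts after RM1 ends; RM1 is clear from here.
RM4 starts after RM2 ends; RM2 is clear from here.
RM5 starts before RM4 ends → RM4 and RM5 overlap.
RM3 starts after RM4 ends; RM4 is clear from here.
RM3 starts exactly when RM5 ends (back-to-back, no overlap); RM5 is clear from here.
RM6 starts after RM3 ends; RM3 is clear from here.
RM7 starts before RM6 ends → RM6 and RM7 overlap.

RM4 & RM5, RM6 & RM7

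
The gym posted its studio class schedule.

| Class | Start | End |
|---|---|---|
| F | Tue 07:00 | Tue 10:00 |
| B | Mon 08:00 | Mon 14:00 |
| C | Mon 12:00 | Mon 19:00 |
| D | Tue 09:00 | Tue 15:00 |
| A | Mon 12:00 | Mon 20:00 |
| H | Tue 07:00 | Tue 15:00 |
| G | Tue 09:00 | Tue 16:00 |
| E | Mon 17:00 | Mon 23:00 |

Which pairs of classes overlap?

Sorted by start: B, A, C, E, F, H, D, G.
A starts before B ends → B and A overlap.
C starts before B ends → B and C overlap.
E starts after B ends, so B has no further overlaps.
C starts before A ends → A and C overlap.
E starts before A ends → A and E overlap.
F starts after A ends, so A has no further overlaps.
E starts before C ends → C and E overlap.
F starts after C ends, so C has no further overlaps.
F starts after E ends, so E has no further overlaps.
H starts before F ends → F and H overlap.
D starts before F ends → F and D overlap.
G starts before F ends → F and G overlap.
D starts before H ends → H and D overlap.
G starts before H ends → H and G overlap.
G starts before D ends → D and G overlap.

A & B, A & C, A & E, B & C, C & E, D & F, D & G, D & H, F & G, F & H, G & H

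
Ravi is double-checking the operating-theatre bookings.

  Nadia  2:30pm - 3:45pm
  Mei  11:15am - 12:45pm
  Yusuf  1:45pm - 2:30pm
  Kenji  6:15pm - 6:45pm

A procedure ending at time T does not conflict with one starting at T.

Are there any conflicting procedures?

No

Two intervals overlap when each starts before the other ends.
Sorted by start: Mei, Yusuf, Nadia, Kenji.
Yusuf starts after Mei ends — done with Mei.
Nadia starts exactly when Yusuf ends (back-to-back, no overlap) — done with Yusuf.
Kenji starts after Nadia ends.
Every pair is clear; the schedule has no overlaps.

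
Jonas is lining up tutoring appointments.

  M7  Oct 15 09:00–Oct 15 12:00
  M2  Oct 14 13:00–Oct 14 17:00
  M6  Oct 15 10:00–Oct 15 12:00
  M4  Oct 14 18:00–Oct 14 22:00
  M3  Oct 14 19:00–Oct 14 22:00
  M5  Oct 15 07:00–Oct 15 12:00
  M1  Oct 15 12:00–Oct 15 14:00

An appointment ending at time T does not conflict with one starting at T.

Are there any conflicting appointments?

Yes

Check each pair: they overlap iff neither finishes before the other starts.
Sorted by start: M2, M4, M3, M5, M7, M6, M1.
M4 starts after M2 ends, so nothing later overlaps M2 either.
M3 starts before M4 ends → M4 and M3 overlap.
That's a conflict, so the schedule is not conflict-free.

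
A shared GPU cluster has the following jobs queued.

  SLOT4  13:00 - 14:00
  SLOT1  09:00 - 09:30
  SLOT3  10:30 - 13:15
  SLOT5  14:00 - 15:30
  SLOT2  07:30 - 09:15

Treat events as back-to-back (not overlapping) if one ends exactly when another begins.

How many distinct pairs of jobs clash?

2

Sorted by start: SLOT2, SLOT1, SLOT3, SLOT4, SLOT5.
SLOT1 starts before SLOT2 ends → SLOT2 and SLOT1 overlap.
SLOT3 starts after SLOT2 ends — done with SLOT2.
SLOT3 starts after SLOT1 ends — done with SLOT1.
SLOT4 starts before SLOT3 ends → SLOT3 and SLOT4 overlap.
SLOT5 starts after SLOT3 ends.
SLOT5 starts exactly when SLOT4 ends (back-to-back, no overlap).
Overlapping pairs: SLOT1 & SLOT2, SLOT3 & SLOT4 — 2 in total.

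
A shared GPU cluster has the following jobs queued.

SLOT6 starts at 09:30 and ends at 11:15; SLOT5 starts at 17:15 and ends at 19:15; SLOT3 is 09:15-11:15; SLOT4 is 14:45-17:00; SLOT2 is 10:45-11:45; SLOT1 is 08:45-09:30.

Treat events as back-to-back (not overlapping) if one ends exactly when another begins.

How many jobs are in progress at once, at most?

3

Walk through starts and ends in time order (an end at T is processed before a start at T):
08:45 start SLOT1 → 1
09:15 start SLOT3 → 2
09:30 end SLOT1 → 1
09:30 start SLOT6 → 2
10:45 start SLOT2 → 3
11:15 end SLOT3 → 2
11:15 end SLOT6 → 1
11:45 end SLOT2 → 0
14:45 start SLOT4 → 1
17:00 end SLOT4 → 0
17:15 start SLOT5 → 1
19:15 end SLOT5 → 0
Peak is 3, at 10:45 (SLOT2, SLOT3, SLOT6).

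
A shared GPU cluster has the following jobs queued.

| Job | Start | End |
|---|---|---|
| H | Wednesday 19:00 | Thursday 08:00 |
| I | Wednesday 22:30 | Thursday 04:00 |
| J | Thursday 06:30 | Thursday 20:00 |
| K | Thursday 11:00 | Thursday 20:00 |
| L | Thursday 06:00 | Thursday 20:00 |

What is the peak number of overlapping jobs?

3

Sort all start/end points and keep a running count:
Wednesday 19:00 start H → 1
Wednesday 22:30 start I → 2
Thursday 04:00 end I → 1
Thursday 06:00 start L → 2
Thursday 06:30 start J → 3
Thursday 08:00 end H → 2
Thursday 11:00 start K → 3
Thursday 20:00 end J → 2
Thursday 20:00 end K → 1
Thursday 20:00 end L → 0
Peak is 3, at Thursday 06:30 (H, J, L).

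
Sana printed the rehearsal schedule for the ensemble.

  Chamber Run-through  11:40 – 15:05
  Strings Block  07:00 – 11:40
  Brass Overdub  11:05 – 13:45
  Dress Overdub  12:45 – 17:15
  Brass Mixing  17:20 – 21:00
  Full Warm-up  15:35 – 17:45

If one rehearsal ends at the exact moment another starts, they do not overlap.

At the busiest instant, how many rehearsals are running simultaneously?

3

Walk through starts and ends in time order (an end at T is processed before a start at T):
07:00 start Strings Block → 1
11:05 start Brass Overdub → 2
11:40 end Strings Block → 1
11:40 start Chamber Run-through → 2
12:45 start Dress Overdub → 3
13:45 end Brass Overdub → 2
15:05 end Chamber Run-through → 1
15:35 start Full Warm-up → 2
17:15 end Dress Overdub → 1
17:20 start Brass Mixing → 2
17:45 end Full Warm-up → 1
21:00 end Brass Mixing → 0
Peak is 3, at 12:45 (Brass Overdub, Chamber Run-through, Dress Overdub).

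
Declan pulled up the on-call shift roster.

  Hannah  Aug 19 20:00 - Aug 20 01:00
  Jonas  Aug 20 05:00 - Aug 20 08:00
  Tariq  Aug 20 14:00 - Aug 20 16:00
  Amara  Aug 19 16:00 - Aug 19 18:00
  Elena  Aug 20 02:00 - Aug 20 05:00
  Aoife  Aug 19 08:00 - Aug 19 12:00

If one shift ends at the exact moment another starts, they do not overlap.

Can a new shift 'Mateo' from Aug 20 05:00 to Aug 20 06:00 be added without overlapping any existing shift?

Aoife: ends Aug 19 12:00 at or before Mateo starts Aug 20 05:00 → clear.
Amara: ends Aug 19 18:00 at or before Mateo starts Aug 20 05:00 → clear.
Hannah: ends Aug 20 01:00 at or before Mateo starts Aug 20 05:00 → clear.
Elena: ends Aug 20 05:00 at or before Mateo starts Aug 20 05:00 → clear.
Jonas: starts Aug 20 05:00 before Mateo ends Aug 20 06:00, and ends Aug 20 08:00 after Mateo starts Aug 20 05:00 → overlap.
Tariq: starts Aug 20 14:00 at or after Mateo ends Aug 20 06:00 → clear.
Mateo overlaps Jonas.

No — it overlaps Jonas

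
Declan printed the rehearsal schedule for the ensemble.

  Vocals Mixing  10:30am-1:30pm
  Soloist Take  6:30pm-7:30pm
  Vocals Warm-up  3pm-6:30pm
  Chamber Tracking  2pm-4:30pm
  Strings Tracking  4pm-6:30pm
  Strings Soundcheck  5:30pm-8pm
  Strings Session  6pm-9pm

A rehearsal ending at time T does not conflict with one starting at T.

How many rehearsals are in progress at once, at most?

Sweep the timeline, counting +1 at each start and −1 at each end (ends before starts at a tie):
10:30am start Vocals Mixing → 1
1:30pm end Vocals Mixing → 0
2pm start Chamber Tracking → 1
3pm start Vocals Warm-up → 2
4pm start Strings Tracking → 3
4:30pm end Chamber Tracking → 2
5:30pm start Strings Soundcheck → 3
6pm start Strings Session → 4
6:30pm end Strings Tracking → 3
6:30pm end Vocals Warm-up → 2
6:30pm start Soloist Take → 3
7:30pm end Soloist Take → 2
8pm end Strings Soundcheck → 1
9pm end Strings Session → 0
Peak is 4, at 6pm (Strings Session, Strings Soundcheck, Strings Tracking, Vocals Warm-up).

4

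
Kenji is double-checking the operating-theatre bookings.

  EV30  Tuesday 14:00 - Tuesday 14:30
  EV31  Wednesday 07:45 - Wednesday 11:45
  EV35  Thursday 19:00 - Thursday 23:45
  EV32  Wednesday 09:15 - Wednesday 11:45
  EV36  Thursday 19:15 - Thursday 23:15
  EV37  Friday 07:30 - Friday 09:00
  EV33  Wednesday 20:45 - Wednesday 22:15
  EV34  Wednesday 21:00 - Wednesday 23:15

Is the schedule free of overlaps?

No

Sorted by start: EV30, EV31, EV32, EV33, EV34, EV35, EV36, EV37.
EV31 starts after EV30 ends; EV30 is clear from here.
EV32 starts before EV31 ends → EV31 and EV32 overlap.
That's a conflict, so the schedule is not conflict-free.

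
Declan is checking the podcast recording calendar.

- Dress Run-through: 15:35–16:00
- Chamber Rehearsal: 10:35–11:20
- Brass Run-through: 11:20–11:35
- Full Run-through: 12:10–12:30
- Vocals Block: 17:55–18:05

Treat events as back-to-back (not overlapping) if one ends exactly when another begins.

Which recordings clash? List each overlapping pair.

Two intervals overlap when each starts before the other ends.
Sorted by start: Chamber Rehearsal, Brass Run-through, Full Run-through, Dress Run-through, Vocals Block.
Brass Run-through starts exactly when Chamber Rehearsal ends (back-to-back, no overlap), so nothing later overlaps Chamber Rehearsal either.
Full Run-through starts after Brass Run-through ends, so nothing later overlaps Brass Run-through either.
Dress Run-through starts after Full Run-through ends, so nothing later overlaps Full Run-through either.
Vocals Block starts after Dress Run-through ends.

no overlapping pairs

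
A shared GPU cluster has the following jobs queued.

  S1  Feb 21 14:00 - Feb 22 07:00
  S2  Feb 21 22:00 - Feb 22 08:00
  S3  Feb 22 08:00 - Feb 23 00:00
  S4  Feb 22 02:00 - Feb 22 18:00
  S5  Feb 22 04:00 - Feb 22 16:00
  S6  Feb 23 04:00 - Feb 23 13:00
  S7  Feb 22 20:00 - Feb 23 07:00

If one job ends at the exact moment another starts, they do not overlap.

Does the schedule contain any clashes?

Sorted by start: S1, S2, S4, S5, S3, S7, S6.
S2 starts before S1 ends → S1 and S2 overlap.
That's a conflict, so the schedule is not conflict-free.

Yes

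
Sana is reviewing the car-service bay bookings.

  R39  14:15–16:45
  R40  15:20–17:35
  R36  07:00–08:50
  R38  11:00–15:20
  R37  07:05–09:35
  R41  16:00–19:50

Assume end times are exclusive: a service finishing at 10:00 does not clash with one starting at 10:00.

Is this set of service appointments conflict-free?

No

Two intervals overlap when each starts before the other ends.
Sorted by start: R36, R37, R38, R39, R40, R41.
R37 starts before R36 ends → R36 and R37 overlap.
That's a conflict, so the schedule is not conflict-free.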